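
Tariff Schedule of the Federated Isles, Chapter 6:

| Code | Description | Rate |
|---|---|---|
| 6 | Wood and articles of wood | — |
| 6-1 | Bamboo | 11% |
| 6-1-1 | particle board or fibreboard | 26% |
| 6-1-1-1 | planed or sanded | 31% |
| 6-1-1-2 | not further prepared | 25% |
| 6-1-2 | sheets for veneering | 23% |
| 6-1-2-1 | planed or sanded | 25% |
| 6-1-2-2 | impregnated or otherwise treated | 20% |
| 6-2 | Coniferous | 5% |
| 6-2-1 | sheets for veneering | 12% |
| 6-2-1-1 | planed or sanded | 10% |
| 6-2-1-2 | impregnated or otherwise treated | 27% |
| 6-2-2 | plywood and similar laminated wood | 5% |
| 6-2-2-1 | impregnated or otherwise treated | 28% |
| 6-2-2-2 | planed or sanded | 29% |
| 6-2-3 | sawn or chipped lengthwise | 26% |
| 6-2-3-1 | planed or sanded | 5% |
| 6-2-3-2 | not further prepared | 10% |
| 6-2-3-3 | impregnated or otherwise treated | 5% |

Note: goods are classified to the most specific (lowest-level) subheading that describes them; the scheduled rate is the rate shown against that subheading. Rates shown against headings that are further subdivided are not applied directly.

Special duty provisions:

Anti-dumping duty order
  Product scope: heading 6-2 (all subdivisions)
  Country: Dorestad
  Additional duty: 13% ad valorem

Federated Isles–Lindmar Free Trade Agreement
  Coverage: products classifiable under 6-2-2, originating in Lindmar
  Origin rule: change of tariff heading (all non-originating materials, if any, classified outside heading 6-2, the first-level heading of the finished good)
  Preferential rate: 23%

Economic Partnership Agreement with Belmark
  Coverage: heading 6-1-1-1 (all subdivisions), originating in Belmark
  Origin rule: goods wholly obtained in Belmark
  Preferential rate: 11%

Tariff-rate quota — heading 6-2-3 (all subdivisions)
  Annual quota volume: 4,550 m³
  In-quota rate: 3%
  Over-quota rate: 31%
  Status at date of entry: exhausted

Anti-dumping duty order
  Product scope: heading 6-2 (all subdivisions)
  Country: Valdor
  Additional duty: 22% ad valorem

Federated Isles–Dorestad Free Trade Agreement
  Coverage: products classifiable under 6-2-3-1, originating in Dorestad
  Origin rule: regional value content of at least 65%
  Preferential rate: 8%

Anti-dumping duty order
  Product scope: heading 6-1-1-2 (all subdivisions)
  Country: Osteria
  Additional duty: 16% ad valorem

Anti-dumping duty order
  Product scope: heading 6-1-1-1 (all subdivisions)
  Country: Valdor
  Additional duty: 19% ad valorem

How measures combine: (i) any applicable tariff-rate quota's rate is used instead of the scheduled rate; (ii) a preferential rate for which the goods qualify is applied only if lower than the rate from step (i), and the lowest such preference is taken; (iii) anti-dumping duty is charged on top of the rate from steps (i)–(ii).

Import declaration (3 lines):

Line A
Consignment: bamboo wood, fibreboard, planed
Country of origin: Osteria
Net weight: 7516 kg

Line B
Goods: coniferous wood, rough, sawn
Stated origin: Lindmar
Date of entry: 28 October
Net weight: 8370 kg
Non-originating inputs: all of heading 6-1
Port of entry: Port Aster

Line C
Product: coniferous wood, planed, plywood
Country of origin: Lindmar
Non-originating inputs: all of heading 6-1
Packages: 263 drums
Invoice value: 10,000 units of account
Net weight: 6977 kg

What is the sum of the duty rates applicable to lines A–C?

85%

Line A: bamboo → 6-1; fibreboard → 6-1-1; planed → 6-1-1-1. Scheduled 31%. No special measure applies. → 31%.
Line B: coniferous → 6-2; sawn → 6-2-3; rough → 6-2-3-2. Scheduled 10%. quota on 6-2-3 exhausted → over-quota 31%; Lindmar agreement on 6-2-2: 6-2-3-2 not covered. → 31%.
Line C: coniferous → 6-2; plywood → 6-2-2; planed → 6-2-2-2. Scheduled 29%. Lindmar agreement on 6-2-2: CTH met → 23% available; preferential 23%. → 23%.
Sum: 31% + 31% + 23% = 85%.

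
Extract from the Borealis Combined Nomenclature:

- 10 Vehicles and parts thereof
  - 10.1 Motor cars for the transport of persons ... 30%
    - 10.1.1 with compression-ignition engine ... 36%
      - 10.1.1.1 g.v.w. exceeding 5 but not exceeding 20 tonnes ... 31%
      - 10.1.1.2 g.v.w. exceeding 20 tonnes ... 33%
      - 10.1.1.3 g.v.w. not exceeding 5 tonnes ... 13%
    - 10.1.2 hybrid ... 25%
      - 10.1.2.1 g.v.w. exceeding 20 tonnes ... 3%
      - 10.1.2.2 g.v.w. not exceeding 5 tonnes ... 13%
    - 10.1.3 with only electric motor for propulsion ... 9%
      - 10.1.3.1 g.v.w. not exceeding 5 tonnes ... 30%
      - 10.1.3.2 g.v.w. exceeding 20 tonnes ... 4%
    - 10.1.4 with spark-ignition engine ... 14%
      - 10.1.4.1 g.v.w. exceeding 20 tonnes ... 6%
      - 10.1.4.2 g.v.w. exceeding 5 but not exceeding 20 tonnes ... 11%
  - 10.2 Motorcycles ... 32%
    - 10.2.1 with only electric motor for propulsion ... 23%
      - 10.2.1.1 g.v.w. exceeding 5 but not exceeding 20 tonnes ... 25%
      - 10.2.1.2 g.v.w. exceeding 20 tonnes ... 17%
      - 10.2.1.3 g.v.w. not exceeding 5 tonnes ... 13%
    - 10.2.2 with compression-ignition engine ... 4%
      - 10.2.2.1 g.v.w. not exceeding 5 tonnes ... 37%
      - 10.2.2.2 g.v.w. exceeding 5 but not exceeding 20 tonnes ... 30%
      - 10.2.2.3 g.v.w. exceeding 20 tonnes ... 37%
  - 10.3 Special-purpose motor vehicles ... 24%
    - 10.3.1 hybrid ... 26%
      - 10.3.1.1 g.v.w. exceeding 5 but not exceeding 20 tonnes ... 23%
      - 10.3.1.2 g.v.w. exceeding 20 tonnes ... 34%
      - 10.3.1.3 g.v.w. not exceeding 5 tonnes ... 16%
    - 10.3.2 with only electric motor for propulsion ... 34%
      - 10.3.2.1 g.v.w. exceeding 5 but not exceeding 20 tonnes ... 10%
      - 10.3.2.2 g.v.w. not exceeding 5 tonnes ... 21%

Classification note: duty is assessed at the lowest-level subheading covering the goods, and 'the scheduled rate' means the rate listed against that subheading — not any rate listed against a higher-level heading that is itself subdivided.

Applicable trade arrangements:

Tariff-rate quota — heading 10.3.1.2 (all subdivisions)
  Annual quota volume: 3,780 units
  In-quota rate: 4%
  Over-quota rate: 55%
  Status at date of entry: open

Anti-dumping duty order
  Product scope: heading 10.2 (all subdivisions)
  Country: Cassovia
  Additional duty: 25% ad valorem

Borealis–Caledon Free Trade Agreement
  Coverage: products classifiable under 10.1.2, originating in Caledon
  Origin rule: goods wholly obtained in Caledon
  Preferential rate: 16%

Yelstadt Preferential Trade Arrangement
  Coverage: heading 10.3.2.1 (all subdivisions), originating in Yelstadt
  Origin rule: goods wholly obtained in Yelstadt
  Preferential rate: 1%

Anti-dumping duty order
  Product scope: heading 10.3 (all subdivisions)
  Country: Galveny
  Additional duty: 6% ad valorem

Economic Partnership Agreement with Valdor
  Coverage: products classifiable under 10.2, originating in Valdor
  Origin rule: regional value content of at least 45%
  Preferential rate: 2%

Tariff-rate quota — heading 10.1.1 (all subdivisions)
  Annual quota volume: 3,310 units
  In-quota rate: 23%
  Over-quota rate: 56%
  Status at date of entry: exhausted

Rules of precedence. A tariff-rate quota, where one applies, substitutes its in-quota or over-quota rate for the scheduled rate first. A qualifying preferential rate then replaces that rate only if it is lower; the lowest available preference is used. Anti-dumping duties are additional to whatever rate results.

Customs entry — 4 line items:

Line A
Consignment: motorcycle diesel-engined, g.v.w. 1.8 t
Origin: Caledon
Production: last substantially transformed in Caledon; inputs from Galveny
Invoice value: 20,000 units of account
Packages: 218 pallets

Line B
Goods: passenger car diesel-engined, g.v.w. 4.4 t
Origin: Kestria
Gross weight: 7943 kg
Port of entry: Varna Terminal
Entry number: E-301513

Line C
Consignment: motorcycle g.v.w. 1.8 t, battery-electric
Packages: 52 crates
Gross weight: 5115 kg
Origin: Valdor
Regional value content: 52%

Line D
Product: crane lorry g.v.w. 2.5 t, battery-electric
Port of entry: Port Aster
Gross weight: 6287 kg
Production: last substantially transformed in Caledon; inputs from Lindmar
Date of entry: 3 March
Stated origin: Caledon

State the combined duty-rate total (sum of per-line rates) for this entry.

116%

Line A: motorcycle → 10.2; diesel-engined → 10.2.2; g.v.w. 1.8 t → 10.2.2.1. Scheduled 37%. Caledon agreement on 10.1.2: 10.2.2.1 not covered. → 37%.
Line B: passenger car → 10.1; diesel-engined → 10.1.1; g.v.w. 4.4 t → 10.1.1.3. Scheduled 13%. quota on 10.1.1 exhausted → over-quota 56%. → 56%.
Line C: motorcycle → 10.2; battery-electric → 10.2.1; g.v.w. 1.8 t → 10.2.1.3. Scheduled 13%. Valdor agreement on 10.2: RVC ≥ 45% → 2% available; preferential 2%. → 2%.
Line D: crane lorry → 10.3; battery-electric → 10.3.2; g.v.w. 2.5 t → 10.3.2.2. Scheduled 21%. Caledon agreement on 10.1.2: 10.3.2.2 not covered. → 21%.
Sum: 37% + 56% + 2% + 21% = 116%.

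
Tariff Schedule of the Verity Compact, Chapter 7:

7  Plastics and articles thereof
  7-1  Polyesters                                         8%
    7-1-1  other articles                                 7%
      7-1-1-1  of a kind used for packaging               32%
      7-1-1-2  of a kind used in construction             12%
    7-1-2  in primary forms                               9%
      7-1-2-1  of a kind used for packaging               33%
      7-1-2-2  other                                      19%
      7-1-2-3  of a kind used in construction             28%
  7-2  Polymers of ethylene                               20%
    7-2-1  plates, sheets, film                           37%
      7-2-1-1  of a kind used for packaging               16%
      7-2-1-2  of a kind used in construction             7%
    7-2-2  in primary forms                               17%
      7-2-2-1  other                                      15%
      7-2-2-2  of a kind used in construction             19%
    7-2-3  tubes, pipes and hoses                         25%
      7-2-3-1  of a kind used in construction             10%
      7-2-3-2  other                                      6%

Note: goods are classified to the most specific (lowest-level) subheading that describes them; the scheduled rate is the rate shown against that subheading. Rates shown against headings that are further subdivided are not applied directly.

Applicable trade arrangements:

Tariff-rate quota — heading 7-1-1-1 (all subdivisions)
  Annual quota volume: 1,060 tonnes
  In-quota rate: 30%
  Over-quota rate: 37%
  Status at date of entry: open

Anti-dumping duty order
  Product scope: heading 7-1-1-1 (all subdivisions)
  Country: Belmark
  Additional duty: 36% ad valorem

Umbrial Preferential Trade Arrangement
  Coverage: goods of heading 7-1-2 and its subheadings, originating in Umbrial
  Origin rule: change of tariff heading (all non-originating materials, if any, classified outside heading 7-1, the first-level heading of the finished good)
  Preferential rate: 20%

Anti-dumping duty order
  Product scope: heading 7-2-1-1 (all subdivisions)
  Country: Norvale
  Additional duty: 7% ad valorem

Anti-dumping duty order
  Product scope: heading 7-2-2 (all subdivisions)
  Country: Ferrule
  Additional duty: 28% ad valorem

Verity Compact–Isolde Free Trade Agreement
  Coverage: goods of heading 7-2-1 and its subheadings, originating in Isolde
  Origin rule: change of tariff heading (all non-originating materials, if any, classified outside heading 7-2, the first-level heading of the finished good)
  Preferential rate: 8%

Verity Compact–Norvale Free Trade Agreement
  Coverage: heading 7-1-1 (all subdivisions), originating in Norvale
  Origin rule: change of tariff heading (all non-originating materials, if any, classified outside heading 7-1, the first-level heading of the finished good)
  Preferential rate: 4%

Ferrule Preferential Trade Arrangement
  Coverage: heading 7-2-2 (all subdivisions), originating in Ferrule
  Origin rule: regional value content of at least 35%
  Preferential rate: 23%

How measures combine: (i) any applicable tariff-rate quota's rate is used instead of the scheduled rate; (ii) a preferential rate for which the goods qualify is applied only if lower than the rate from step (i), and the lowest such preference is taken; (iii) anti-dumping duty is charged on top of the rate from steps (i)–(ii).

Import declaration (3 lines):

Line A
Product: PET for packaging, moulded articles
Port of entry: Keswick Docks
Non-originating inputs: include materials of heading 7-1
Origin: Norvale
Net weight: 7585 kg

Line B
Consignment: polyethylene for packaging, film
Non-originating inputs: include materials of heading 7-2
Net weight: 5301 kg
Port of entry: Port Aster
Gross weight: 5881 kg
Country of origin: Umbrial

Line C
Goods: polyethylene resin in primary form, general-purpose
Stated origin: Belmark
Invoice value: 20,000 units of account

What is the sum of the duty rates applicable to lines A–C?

Line A: PET → 7-1; moulded articles → 7-1-1; for packaging → 7-1-1-1. Scheduled 32%. quota on 7-1-1-1 open → in-quota 30%; Norvale agreement on 7-1-1: CTH not met. → 30%.
Line B: polyethylene → 7-2; film → 7-2-1; for packaging → 7-2-1-1. Scheduled 16%. Umbrial agreement on 7-1-2: 7-2-1-1 not covered. → 16%.
Line C: polyethylene → 7-2; resin in primary form → 7-2-2; general-purpose → 7-2-2-1. Scheduled 15%. No special measure applies. → 15%.
Sum: 30% + 16% + 15% = 61%.

61%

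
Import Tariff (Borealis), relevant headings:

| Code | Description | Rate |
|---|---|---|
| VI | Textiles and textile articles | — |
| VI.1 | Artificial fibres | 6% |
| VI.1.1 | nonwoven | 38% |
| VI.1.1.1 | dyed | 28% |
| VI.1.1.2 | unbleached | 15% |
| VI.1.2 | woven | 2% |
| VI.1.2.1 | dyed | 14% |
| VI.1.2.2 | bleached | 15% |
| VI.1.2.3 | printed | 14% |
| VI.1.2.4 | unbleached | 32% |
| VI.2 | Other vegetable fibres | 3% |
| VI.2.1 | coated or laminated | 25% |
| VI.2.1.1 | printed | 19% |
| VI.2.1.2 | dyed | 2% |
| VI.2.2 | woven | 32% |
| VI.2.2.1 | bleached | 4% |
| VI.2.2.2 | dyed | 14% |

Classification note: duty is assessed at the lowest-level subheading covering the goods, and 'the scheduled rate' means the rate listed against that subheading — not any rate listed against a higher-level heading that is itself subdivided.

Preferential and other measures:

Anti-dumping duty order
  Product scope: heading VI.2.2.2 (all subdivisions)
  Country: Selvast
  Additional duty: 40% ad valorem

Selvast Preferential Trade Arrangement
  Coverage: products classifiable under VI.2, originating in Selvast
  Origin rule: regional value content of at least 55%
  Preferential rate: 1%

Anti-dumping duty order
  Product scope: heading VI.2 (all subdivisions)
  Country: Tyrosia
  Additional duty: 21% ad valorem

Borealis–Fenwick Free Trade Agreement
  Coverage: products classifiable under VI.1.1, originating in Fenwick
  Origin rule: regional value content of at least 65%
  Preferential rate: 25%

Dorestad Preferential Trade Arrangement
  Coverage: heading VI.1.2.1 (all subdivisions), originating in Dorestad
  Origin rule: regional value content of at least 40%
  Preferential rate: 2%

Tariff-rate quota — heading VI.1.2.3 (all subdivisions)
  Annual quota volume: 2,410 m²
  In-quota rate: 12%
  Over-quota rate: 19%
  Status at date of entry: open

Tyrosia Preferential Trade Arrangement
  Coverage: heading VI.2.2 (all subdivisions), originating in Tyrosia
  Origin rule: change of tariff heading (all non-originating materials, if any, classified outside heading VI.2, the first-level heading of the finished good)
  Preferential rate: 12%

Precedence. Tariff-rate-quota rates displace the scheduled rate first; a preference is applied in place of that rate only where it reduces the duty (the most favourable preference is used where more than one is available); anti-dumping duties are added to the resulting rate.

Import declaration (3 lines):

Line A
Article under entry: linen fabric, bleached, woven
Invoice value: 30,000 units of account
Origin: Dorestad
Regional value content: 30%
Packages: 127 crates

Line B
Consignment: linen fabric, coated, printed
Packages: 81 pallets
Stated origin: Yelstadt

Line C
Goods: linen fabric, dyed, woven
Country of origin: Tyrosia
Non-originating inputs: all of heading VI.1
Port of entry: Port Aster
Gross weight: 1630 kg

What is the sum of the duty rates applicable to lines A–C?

56%

Line A: linen → VI.2; woven → VI.2.2; bleached → VI.2.2.1. Scheduled 4%. Dorestad agreement on VI.1.2.1: VI.2.2.1 not covered. → 4%.
Line B: linen → VI.2; coated → VI.2.1; printed → VI.2.1.1. Scheduled 19%. No special measure applies. → 19%.
Line C: linen → VI.2; woven → VI.2.2; dyed → VI.2.2.2. Scheduled 14%. Tyrosia agreement on VI.2.2: CTH met → 12% available; preferential 12%; anti-dumping (Tyrosia, VI.2): +21%; total 12% + 21% = 33%. → 33%.
Sum: 4% + 19% + 33% = 56%.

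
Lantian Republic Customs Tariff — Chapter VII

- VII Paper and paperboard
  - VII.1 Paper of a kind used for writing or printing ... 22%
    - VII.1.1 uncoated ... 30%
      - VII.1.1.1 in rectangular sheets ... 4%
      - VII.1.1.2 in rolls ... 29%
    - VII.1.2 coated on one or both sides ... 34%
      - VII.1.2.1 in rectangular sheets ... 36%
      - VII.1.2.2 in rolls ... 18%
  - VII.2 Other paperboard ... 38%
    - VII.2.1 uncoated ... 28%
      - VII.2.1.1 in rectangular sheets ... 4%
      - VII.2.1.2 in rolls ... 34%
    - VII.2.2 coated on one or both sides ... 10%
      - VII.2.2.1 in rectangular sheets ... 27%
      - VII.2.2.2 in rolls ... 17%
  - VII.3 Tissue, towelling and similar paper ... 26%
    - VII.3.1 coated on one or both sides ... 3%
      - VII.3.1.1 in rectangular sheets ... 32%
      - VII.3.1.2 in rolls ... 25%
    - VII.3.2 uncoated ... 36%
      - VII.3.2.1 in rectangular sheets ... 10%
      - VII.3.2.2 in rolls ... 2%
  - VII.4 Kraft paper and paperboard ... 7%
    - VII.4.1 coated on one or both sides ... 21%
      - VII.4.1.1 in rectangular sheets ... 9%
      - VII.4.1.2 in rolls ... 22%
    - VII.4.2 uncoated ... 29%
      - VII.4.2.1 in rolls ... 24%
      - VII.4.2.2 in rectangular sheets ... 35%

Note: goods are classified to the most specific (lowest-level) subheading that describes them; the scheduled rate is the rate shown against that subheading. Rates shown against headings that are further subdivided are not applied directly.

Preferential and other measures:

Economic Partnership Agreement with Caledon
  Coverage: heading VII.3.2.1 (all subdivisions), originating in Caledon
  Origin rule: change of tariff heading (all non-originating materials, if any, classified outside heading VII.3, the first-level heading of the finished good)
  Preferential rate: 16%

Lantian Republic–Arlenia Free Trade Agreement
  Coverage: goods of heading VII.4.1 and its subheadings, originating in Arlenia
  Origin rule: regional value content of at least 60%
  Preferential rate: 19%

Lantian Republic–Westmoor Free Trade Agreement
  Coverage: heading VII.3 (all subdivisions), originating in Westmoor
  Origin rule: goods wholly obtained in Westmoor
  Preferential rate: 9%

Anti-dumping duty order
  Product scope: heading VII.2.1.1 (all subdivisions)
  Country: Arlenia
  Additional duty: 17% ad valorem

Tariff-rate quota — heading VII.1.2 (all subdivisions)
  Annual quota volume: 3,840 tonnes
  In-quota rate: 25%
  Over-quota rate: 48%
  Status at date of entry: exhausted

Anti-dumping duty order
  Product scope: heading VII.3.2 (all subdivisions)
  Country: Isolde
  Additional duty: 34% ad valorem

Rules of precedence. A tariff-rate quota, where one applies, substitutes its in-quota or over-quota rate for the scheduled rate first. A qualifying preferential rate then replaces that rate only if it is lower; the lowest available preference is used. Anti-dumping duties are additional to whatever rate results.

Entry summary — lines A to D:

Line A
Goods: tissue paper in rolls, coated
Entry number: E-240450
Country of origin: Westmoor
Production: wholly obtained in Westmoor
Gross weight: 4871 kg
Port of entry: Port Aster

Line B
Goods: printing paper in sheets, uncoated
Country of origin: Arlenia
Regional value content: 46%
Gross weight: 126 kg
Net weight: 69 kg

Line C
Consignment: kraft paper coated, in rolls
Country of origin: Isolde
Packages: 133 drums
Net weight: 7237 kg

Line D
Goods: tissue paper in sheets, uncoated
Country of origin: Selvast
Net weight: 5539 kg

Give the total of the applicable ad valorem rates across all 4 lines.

45%

Line A: tissue paper → VII.3; coated → VII.3.1; in rolls → VII.3.1.2. Scheduled 25%. Westmoor agreement on VII.3: wholly obtained → 9% available; preferential 9%. → 9%.
Line B: printing paper → VII.1; uncoated → VII.1.1; in sheets → VII.1.1.1. Scheduled 4%. Arlenia agreement on VII.4.1: VII.1.1.1 not covered. → 4%.
Line C: kraft paper → VII.4; coated → VII.4.1; in rolls → VII.4.1.2. Scheduled 22%. No special measure applies. → 22%.
Line D: tissue paper → VII.3; uncoated → VII.3.2; in sheets → VII.3.2.1. Scheduled 10%. No special measure applies. → 10%.
Sum: 9% + 4% + 22% + 10% = 45%.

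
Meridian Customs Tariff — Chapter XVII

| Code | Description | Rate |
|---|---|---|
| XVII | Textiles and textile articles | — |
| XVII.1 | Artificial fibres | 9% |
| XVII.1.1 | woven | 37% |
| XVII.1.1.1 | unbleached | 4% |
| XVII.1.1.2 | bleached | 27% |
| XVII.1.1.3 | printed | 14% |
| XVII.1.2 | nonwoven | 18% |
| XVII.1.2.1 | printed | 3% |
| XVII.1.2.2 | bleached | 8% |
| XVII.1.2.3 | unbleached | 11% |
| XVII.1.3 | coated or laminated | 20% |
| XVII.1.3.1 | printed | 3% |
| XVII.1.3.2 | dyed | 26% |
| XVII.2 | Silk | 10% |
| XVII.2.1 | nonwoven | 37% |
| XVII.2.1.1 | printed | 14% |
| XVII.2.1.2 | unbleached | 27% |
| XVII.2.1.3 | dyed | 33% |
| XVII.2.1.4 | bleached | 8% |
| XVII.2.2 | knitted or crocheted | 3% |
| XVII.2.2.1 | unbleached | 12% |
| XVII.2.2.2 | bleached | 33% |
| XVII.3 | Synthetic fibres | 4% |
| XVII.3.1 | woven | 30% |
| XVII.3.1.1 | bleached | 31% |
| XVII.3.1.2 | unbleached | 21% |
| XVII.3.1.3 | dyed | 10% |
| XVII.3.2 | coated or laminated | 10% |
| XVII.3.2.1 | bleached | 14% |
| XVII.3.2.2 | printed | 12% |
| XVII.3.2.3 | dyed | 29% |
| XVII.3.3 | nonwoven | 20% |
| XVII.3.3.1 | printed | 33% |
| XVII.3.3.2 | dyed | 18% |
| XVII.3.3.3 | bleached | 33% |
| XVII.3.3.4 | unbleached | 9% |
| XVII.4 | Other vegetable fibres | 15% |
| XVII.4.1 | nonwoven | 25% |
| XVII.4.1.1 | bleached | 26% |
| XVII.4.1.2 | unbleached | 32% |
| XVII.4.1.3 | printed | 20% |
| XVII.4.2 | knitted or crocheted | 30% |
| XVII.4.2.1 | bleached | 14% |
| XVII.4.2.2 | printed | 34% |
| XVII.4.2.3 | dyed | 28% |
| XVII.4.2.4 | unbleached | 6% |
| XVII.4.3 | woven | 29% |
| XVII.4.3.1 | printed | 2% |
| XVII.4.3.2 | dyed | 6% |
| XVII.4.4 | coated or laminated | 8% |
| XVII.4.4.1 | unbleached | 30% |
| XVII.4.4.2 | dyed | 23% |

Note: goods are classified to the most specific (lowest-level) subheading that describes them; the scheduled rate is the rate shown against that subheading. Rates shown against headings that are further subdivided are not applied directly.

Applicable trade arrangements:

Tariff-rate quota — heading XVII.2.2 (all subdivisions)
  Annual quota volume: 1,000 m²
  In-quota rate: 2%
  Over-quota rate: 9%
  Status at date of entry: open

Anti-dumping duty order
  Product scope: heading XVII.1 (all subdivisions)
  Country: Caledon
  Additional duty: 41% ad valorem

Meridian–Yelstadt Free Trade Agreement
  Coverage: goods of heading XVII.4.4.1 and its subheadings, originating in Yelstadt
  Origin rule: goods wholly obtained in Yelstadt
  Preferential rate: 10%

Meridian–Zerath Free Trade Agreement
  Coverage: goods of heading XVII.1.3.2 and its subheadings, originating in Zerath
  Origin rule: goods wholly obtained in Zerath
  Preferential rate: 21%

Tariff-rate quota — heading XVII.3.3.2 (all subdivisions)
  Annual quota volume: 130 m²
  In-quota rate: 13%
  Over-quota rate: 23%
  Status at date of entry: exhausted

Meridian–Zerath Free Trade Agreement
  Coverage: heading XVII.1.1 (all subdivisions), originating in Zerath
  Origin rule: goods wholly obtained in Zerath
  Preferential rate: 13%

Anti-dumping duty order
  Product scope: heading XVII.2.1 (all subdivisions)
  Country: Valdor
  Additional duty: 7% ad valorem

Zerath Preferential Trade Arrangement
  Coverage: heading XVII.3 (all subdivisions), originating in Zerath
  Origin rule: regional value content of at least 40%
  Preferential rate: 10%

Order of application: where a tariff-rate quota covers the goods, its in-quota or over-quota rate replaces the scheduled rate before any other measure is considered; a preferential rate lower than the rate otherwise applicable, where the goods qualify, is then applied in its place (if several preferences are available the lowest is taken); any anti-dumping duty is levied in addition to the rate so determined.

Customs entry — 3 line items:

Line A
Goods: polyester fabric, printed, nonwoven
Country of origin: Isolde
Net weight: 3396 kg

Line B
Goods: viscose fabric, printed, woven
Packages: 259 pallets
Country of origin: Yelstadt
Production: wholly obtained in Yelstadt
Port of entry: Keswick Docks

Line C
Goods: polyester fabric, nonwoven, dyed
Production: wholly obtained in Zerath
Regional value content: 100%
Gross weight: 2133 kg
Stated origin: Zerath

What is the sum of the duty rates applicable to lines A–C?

Line A: polyester → XVII.3; nonwoven → XVII.3.3; printed → XVII.3.3.1. Scheduled 33%. No special measure applies. → 33%.
Line B: viscose → XVII.1; woven → XVII.1.1; printed → XVII.1.1.3. Scheduled 14%. Yelstadt agreement on XVII.4.4.1: XVII.1.1.3 not covered. → 14%.
Line C: polyester → XVII.3; nonwoven → XVII.3.3; dyed → XVII.3.3.2. Scheduled 18%. quota on XVII.3.3.2 exhausted → over-quota 23%; Zerath agreement on XVII.1.3.2: XVII.3.3.2 not covered; Zerath agreement on XVII.1.1: XVII.3.3.2 not covered; Zerath agreement on XVII.3: RVC ≥ 40% → 10% available; preferential 10%. → 10%.
Sum: 33% + 14% + 10% = 57%.

57%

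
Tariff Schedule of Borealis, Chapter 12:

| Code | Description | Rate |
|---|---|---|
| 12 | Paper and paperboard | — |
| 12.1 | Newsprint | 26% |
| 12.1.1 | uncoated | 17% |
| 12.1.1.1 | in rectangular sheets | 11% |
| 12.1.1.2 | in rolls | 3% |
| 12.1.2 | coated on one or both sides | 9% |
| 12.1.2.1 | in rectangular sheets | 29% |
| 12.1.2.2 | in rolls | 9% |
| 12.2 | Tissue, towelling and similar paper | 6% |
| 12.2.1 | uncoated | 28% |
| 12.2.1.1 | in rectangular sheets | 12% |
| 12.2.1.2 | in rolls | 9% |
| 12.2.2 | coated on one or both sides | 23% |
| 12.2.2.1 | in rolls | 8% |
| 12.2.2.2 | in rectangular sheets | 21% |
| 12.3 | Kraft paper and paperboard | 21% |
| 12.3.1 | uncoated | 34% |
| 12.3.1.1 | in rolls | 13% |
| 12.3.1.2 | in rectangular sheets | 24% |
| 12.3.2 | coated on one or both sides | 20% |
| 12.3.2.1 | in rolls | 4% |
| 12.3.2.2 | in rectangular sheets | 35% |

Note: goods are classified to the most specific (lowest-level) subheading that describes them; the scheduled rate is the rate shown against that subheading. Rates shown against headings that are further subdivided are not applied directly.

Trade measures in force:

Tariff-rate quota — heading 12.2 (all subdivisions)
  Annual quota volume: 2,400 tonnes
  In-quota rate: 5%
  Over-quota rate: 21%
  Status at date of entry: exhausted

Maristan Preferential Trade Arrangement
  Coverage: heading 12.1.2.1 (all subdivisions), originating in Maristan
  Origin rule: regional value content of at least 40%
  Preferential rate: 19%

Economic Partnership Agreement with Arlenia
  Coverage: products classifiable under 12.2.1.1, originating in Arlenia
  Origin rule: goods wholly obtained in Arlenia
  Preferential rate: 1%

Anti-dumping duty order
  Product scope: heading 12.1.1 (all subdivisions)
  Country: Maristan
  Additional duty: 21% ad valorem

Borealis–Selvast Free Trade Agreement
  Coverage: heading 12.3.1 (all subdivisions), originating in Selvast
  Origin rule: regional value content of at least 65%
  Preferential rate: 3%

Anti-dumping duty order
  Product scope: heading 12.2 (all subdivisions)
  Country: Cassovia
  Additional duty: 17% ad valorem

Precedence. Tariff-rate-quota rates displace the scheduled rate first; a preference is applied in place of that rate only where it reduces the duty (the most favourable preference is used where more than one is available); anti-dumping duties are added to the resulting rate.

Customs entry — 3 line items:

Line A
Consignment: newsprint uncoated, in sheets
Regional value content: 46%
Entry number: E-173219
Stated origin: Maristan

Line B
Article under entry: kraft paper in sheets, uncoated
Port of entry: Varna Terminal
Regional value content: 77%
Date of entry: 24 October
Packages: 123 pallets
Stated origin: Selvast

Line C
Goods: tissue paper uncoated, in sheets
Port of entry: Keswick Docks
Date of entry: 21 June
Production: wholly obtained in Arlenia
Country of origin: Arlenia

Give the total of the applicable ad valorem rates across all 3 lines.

36%

Line A: newsprint → 12.1; uncoated → 12.1.1; in sheets → 12.1.1.1. Scheduled 11%. Maristan agreement on 12.1.2.1: 12.1.1.1 not covered; anti-dumping (Maristan, 12.1.1): +21%; total 11% + 21% = 32%. → 32%.
Line B: kraft paper → 12.3; uncoated → 12.3.1; in sheets → 12.3.1.2. Scheduled 24%. Selvast agreement on 12.3.1: RVC ≥ 65% → 3% available; preferential 3%. → 3%.
Line C: tissue paper → 12.2; uncoated → 12.2.1; in sheets → 12.2.1.1. Scheduled 12%. quota on 12.2 exhausted → over-quota 21%; Arlenia agreement on 12.2.1.1: wholly obtained → 1% available; preferential 1%. → 1%.
Sum: 32% + 3% + 1% = 36%.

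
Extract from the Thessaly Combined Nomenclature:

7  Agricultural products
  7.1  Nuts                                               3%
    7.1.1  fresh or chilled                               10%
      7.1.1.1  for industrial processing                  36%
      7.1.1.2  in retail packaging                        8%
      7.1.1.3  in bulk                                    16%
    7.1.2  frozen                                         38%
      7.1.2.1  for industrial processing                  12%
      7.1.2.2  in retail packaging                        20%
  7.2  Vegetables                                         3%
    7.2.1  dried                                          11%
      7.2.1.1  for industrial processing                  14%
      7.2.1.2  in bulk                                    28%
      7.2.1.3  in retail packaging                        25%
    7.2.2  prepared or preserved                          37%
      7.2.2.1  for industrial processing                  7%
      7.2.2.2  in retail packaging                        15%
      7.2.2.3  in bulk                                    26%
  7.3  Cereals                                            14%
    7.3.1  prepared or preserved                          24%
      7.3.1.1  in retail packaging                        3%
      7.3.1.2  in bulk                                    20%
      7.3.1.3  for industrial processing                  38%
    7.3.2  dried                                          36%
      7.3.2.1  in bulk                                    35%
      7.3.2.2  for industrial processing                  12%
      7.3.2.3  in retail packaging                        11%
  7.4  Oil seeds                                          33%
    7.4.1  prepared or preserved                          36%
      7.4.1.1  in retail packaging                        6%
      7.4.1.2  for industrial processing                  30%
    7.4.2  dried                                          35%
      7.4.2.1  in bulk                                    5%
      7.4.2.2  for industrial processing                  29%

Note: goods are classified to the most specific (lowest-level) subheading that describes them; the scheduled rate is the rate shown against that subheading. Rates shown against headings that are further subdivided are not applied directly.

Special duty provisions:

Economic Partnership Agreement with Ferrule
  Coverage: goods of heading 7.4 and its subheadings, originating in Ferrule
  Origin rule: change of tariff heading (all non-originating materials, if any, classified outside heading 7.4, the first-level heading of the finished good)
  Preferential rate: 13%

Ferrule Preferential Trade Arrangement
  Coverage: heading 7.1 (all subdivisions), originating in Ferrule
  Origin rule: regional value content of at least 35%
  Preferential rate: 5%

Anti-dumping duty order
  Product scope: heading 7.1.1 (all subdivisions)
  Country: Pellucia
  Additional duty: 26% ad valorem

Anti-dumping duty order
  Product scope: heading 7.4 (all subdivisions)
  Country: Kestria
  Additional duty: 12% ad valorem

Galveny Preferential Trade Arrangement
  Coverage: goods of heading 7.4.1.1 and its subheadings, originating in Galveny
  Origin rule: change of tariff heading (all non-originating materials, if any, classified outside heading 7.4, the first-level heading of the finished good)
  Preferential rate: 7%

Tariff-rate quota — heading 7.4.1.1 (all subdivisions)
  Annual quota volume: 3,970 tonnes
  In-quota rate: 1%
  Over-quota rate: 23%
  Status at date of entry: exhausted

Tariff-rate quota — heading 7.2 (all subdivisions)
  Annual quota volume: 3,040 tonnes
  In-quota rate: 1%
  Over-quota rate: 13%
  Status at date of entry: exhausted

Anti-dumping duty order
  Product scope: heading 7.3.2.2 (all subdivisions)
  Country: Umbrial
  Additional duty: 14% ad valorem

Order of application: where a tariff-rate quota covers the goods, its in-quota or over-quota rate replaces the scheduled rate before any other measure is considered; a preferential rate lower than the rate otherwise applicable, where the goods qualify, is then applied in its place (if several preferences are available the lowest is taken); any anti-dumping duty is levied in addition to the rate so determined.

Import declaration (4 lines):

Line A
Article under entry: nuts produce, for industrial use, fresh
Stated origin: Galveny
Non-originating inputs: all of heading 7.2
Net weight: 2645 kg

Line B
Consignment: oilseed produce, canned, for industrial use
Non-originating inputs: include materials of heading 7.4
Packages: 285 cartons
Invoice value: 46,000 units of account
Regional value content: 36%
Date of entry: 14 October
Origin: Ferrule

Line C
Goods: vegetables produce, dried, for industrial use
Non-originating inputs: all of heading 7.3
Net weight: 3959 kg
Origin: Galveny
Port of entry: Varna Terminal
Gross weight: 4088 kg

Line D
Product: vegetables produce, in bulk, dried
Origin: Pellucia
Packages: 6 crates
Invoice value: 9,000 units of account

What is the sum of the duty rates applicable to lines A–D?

92%

Line A: nuts → 7.1; fresh → 7.1.1; for industrial use → 7.1.1.1. Scheduled 36%. Galveny agreement on 7.4.1.1: 7.1.1.1 not covered. → 36%.
Line B: oilseed → 7.4; canned → 7.4.1; for industrial use → 7.4.1.2. Scheduled 30%. Ferrule agreement on 7.4: CTH not met; Ferrule agreement on 7.1: 7.4.1.2 not covered. → 30%.
Line C: vegetables → 7.2; dried → 7.2.1; for industrial use → 7.2.1.1. Scheduled 14%. quota on 7.2 exhausted → over-quota 13%; Galveny agreement on 7.4.1.1: 7.2.1.1 not covered. → 13%.
Line D: vegetables → 7.2; dried → 7.2.1; in bulk → 7.2.1.2. Scheduled 28%. quota on 7.2 exhausted → over-quota 13%. → 13%.
Sum: 36% + 30% + 13% + 13% = 92%.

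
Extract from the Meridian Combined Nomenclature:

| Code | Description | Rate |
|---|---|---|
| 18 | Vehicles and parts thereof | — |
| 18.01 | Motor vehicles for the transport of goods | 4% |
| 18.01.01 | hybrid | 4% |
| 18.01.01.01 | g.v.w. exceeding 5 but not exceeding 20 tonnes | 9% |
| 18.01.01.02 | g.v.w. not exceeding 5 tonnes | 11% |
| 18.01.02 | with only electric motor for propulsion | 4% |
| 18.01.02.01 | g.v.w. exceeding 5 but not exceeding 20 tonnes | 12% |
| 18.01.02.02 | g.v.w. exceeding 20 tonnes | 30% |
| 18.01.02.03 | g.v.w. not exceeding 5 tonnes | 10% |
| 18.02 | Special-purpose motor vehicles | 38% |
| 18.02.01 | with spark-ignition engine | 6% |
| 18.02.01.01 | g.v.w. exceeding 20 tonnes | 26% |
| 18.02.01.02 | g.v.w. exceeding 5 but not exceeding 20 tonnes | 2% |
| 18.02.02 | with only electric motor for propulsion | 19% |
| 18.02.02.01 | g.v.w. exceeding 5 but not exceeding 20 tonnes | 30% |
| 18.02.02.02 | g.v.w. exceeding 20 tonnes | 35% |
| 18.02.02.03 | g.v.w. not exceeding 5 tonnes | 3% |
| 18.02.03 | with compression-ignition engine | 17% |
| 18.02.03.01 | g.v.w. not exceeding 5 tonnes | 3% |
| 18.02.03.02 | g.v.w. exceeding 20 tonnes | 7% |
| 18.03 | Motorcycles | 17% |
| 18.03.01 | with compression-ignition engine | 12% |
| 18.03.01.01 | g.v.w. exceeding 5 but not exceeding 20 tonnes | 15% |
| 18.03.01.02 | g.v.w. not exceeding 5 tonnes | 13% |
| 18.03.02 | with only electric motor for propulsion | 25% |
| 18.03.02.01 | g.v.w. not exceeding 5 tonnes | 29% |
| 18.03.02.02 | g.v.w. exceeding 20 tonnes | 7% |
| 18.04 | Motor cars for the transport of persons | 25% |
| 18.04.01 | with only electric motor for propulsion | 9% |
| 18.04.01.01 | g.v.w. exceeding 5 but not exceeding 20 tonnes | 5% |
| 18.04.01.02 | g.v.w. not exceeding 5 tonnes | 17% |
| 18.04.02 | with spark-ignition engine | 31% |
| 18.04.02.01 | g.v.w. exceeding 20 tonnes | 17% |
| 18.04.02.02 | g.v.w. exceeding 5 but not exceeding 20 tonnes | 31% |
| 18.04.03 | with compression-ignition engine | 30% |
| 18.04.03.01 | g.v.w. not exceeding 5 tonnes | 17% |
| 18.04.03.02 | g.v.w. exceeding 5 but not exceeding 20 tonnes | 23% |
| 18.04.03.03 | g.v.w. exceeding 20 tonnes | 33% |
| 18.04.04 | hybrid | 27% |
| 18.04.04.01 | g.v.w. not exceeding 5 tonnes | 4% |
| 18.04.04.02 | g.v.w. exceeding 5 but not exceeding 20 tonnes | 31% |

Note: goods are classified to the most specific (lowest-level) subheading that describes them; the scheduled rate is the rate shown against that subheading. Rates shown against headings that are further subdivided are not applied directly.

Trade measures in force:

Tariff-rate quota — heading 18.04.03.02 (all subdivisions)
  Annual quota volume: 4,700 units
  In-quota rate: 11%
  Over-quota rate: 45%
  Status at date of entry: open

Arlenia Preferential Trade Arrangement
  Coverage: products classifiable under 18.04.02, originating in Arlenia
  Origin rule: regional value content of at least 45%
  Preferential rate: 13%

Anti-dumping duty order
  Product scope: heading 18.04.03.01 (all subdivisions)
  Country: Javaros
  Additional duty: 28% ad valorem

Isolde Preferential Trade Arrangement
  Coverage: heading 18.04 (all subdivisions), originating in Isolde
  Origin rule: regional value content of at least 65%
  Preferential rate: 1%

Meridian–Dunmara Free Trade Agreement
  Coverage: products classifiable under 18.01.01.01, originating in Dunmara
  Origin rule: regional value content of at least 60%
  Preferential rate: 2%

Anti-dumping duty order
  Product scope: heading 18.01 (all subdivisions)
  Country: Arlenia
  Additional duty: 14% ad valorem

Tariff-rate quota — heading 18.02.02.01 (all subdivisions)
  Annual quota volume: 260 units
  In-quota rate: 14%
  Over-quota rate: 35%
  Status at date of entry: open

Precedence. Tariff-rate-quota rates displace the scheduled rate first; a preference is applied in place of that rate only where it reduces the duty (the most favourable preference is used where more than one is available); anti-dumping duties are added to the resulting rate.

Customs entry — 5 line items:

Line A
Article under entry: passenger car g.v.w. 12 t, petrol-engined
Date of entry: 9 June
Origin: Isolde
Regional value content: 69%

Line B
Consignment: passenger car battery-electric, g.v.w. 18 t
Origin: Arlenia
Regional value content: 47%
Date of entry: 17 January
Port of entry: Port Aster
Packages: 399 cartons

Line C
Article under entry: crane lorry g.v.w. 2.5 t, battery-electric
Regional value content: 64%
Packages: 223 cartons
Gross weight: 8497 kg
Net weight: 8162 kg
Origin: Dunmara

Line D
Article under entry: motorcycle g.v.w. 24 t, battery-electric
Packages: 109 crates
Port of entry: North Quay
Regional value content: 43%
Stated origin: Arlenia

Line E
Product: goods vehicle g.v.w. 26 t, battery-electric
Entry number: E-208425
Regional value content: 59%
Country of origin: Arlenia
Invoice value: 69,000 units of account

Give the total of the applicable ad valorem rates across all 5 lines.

Line A: passenger car → 18.04; petrol-engined → 18.04.02; g.v.w. 12 t → 18.04.02.02. Scheduled 31%. Isolde agreement on 18.04: RVC ≥ 65% → 1% available; preferential 1%. → 1%.
Line B: passenger car → 18.04; battery-electric → 18.04.01; g.v.w. 18 t → 18.04.01.01. Scheduled 5%. Arlenia agreement on 18.04.02: 18.04.01.01 not covered. → 5%.
Line C: crane lorry → 18.02; battery-electric → 18.02.02; g.v.w. 2.5 t → 18.02.02.03. Scheduled 3%. Dunmara agreement on 18.01.01.01: 18.02.02.03 not covered. → 3%.
Line D: motorcycle → 18.03; battery-electric → 18.03.02; g.v.w. 24 t → 18.03.02.02. Scheduled 7%. Arlenia agreement on 18.04.02: 18.03.02.02 not covered. → 7%.
Line E: goods vehicle → 18.01; battery-electric → 18.01.02; g.v.w. 26 t → 18.01.02.02. Scheduled 30%. Arlenia agreement on 18.04.02: 18.01.02.02 not covered; anti-dumping (Arlenia, 18.01): +14%; total 30% + 14% = 44%. → 44%.
Sum: 1% + 5% + 3% + 7% + 44% = 60%.

60%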